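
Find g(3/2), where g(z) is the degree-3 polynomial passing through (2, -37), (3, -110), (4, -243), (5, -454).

-139/8

Using Newton's divided-difference form:
g[2,3] = (-110 - (-37)) / (3 - 2) = -73
g[3,4] = (-243 - (-110)) / (4 - 3) = -133
g[4,5] = (-454 - (-243)) / (5 - 4) = -211
g[2,3,4] = (-133 - (-73)) / (4 - 2) = -30
g[3,4,5] = (-211 - (-133)) / (5 - 3) = -39
g[2,3,4,5] = (-39 - (-30)) / (5 - 2) = -3
g(3/2) = -37 + (-73)·(-1/2) + (-30)·(-1/2)·(-3/2) + (-3)·(-1/2)·(-3/2)·(-5/2) = -139/8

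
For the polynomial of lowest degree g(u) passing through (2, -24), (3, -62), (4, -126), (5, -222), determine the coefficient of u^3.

-1

L_0(u) = (u - 3)(u - 4)(u - 5) / [-6] = -(1/6)u^3 + 2u^2 - (47/6)u + 10
L_1(u) = (u - 2)(u - 4)(u - 5) / [2] = (1/2)u^3 - (11/2)u^2 + 19u - 20
L_2(u) = (u - 2)(u - 3)(u - 5) / [-2] = -(1/2)u^3 + 5u^2 - (31/2)u + 15
L_3(u) = (u - 2)(u - 3)(u - 4) / [6] = (1/6)u^3 - (3/2)u^2 + (13/3)u - 4
g(u) = (-24)·L_0 + (-62)·L_1 + (-126)·L_2 + (-222)·L_3
Only the coefficient of u^3 is needed; take it from each L_i and combine:
(-24)·(-1/6) + (-62)·(1/2) + (-126)·(-1/2) + (-222)·(1/6) = -1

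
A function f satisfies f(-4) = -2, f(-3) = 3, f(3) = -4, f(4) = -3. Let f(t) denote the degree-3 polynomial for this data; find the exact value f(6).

249/28

Using Newton's divided-difference form:
f[-4,-3] = (3 - (-2)) / (-3 - (-4)) = 5
f[-3,3] = (-4 - 3) / (3 - (-3)) = -7/6
f[3,4] = (-3 - (-4)) / (4 - 3) = 1
f[-4,-3,3] = (-7/6 - 5) / (3 - (-4)) = -37/42
f[-3,3,4] = (1 - (-7/6)) / (4 - (-3)) = 13/42
f[-4,-3,3,4] = (13/42 - (-37/42)) / (4 - (-4)) = 25/168
f(6) = -2 + 5·(10) + (-37/42)·(10)·(9) + (25/168)·(10)·(9)·(3) = 249/28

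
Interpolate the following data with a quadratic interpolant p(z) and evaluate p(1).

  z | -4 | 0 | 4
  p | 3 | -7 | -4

Using Newton's divided-difference form:
p[-4,0] = (-7 - 3) / (0 - (-4)) = -5/2
p[0,4] = (-4 - (-7)) / (4 - 0) = 3/4
p[-4,0,4] = (3/4 - (-5/2)) / (4 - (-4)) = 13/32
p(1) = 3 + (-5/2)·(5) + (13/32)·(5)·(1) = -239/32

-239/32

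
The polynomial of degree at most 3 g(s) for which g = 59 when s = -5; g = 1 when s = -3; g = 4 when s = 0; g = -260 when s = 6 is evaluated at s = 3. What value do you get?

-29

L_0(3) = (6)·(3)·(-3)/[(-2)·(-5)·(-11)] = 27/55
L_1(3) = (8)·(3)·(-3)/[(2)·(-3)·(-9)] = -4/3
L_2(3) = (8)·(6)·(-3)/[(5)·(3)·(-6)] = 8/5
L_3(3) = (8)·(6)·(3)/[(11)·(9)·(6)] = 8/33
Sum: 59·(27/55) + 1·(-4/3) + 4·(8/5) + (-260)·(8/33) = -29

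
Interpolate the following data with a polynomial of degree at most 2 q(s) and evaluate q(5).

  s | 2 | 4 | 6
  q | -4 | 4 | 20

11

Evaluate each Lagrange basis at s = 5:
L_0(5) = (1)·(-1)/[(-2)·(-4)] = -1/8
L_1(5) = (3)·(-1)/[(2)·(-2)] = 3/4
L_2(5) = (3)·(1)/[(4)·(2)] = 3/8
Sum: (-4)·(-1/8) + 4·(3/4) + 20·(3/8) = 11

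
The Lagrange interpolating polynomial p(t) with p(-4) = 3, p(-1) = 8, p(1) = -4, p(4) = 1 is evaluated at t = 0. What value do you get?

Evaluate each Lagrange basis at t = 0:
L_0(0) = (1)·(-1)·(-4)/[(-3)·(-5)·(-8)] = -1/30
L_1(0) = (4)·(-1)·(-4)/[(3)·(-2)·(-5)] = 8/15
L_2(0) = (4)·(1)·(-4)/[(5)·(2)·(-3)] = 8/15
L_3(0) = (4)·(1)·(-1)/[(8)·(5)·(3)] = -1/30
Sum: 3·(-1/30) + 8·(8/15) + (-4)·(8/15) + 1·(-1/30) = 2

2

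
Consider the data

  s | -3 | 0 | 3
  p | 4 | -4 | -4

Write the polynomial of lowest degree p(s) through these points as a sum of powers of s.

p(s) = (4/9)s^2 - (4/3)s - 4

L_0(s) = s(s - 3) / [18] = (1/18)s^2 - (1/6)s
L_1(s) = (s + 3)(s - 3) / [-9] = -(1/9)s^2 + 1
L_2(s) = (s + 3)s / [18] = (1/18)s^2 + (1/6)s
p(s) = 4·L_0 + (-4)·L_1 + (-4)·L_2
  4·L_0(s) = (2/9)s^2 - (2/3)s
  (-4)·L_1(s) = (4/9)s^2 - 4
  (-4)·L_2(s) = -(2/9)s^2 - (2/3)s
Adding term by term: (4/9)s^2 - (4/3)s - 4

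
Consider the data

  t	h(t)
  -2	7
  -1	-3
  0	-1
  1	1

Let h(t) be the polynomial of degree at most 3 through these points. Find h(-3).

Evaluate each Lagrange basis at t = -3:
L_0(-3) = (-2)·(-3)·(-4)/[(-1)·(-2)·(-3)] = 4
L_1(-3) = (-1)·(-3)·(-4)/[(1)·(-1)·(-2)] = -6
L_2(-3) = (-1)·(-2)·(-4)/[(2)·(1)·(-1)] = 4
L_3(-3) = (-1)·(-2)·(-3)/[(3)·(2)·(1)] = -1
Sum: 7·(4) + (-3)·(-6) + (-1)·(4) + 1·(-1) = 41

41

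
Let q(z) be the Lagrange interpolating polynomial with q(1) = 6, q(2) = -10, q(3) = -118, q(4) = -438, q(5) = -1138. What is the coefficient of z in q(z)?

Build the Lagrange basis polynomials:
L_0(z) = (z - 2)(z - 3)(z - 4)(z - 5) / [24] = (1/24)z^4 - (7/12)z^3 + (71/24)z^2 - (77/12)z + 5
L_1(z) = (z - 1)(z - 3)(z - 4)(z - 5) / [-6] = -(1/6)z^4 + (13/6)z^3 - (59/6)z^2 + (107/6)z - 10
L_2(z) = (z - 1)(z - 2)(z - 4)(z - 5) / [4] = (1/4)z^4 - 3z^3 + (49/4)z^2 - (39/2)z + 10
L_3(z) = (z - 1)(z - 2)(z - 3)(z - 5) / [-6] = -(1/6)z^4 + (11/6)z^3 - (41/6)z^2 + (61/6)z - 5
L_4(z) = (z - 1)(z - 2)(z - 3)(z - 4) / [24] = (1/24)z^4 - (5/12)z^3 + (35/24)z^2 - (25/12)z + 1
q(z) = 6·L_0 + (-10)·L_1 + (-118)·L_2 + (-438)·L_3 + (-1138)·L_4
Only the coefficient of z is needed; take it from each L_i and combine:
6·(-77/12) + (-10)·(107/6) + (-118)·(-39/2) + (-438)·(61/6) + (-1138)·(-25/12) = 2

2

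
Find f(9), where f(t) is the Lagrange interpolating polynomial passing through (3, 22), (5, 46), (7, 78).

Evaluate each Lagrange basis at t = 9:
L_0(9) = (4)·(2)/[(-2)·(-4)] = 1
L_1(9) = (6)·(2)/[(2)·(-2)] = -3
L_2(9) = (6)·(4)/[(4)·(2)] = 3
Sum: 22·(1) + 46·(-3) + 78·(3) = 118

118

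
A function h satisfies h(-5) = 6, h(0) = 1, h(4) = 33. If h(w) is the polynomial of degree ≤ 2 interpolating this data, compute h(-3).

L_0(-3) = (-3)·(-7)/[(-5)·(-9)] = 7/15
L_1(-3) = (2)·(-7)/[(5)·(-4)] = 7/10
L_2(-3) = (2)·(-3)/[(9)·(4)] = -1/6
Sum: 6·(7/15) + 1·(7/10) + 33·(-1/6) = -2

-2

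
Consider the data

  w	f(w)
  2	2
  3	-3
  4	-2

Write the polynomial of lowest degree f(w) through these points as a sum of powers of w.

f(w) = 3w^2 - 20w + 30

Build the Lagrange basis polynomials:
L_0(w) = (w - 3)(w - 4) / [2] = (1/2)w^2 - (7/2)w + 6
L_1(w) = (w - 2)(w - 4) / [-1] = -w^2 + 6w - 8
L_2(w) = (w - 2)(w - 3) / [2] = (1/2)w^2 - (5/2)w + 3
f(w) = 2·L_0 + (-3)·L_1 + (-2)·L_2
  2·L_0(w) = w^2 - 7w + 12
  (-3)·L_1(w) = 3w^2 - 18w + 24
  (-2)·L_2(w) = -w^2 + 5w - 6
Adding term by term: 3w^2 - 20w + 30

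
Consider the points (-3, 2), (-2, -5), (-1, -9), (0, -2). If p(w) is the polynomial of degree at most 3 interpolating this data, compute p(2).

77

Evaluate each Lagrange basis at w = 2:
L_0(2) = (4)·(3)·(2)/[(-1)·(-2)·(-3)] = -4
L_1(2) = (5)·(3)·(2)/[(1)·(-1)·(-2)] = 15
L_2(2) = (5)·(4)·(2)/[(2)·(1)·(-1)] = -20
L_3(2) = (5)·(4)·(3)/[(3)·(2)·(1)] = 10
Sum: 2·(-4) + (-5)·(15) + (-9)·(-20) + (-2)·(10) = 77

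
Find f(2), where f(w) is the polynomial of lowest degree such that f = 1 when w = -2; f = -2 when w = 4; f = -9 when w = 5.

Evaluate each Lagrange basis at w = 2:
L_0(2) = (-2)·(-3)/[(-6)·(-7)] = 1/7
L_1(2) = (4)·(-3)/[(6)·(-1)] = 2
L_2(2) = (4)·(-2)/[(7)·(1)] = -8/7
Sum: 1·(1/7) + (-2)·(2) + (-9)·(-8/7) = 45/7

45/7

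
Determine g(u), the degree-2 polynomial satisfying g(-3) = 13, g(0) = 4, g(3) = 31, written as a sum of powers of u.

L_0(u) = u(u - 3) / [18] = (1/18)u^2 - (1/6)u
L_1(u) = (u + 3)(u - 3) / [-9] = -(1/9)u^2 + 1
L_2(u) = (u + 3)u / [18] = (1/18)u^2 + (1/6)u
g(u) = 13·L_0 + 4·L_1 + 31·L_2
  13·L_0(u) = (13/18)u^2 - (13/6)u
  4·L_1(u) = -(4/9)u^2 + 4
  31·L_2(u) = (31/18)u^2 + (31/6)u
Adding term by term: 2u^2 + 3u + 4

g(u) = 2u^2 + 3u + 4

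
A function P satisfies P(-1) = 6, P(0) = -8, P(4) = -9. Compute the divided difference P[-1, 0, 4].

11/4

P[-1,0] = (-8 - 6) / (0 - (-1)) = -14
P[0,4] = (-9 - (-8)) / (4 - 0) = -1/4
P[-1,0,4] = (-1/4 - (-14)) / (4 - (-1)) = 11/4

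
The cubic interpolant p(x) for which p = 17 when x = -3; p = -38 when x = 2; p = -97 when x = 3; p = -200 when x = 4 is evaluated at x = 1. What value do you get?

Using Newton's divided-difference form:
p[-3,2] = (-38 - 17) / (2 - (-3)) = -11
p[2,3] = (-97 - (-38)) / (3 - 2) = -59
p[3,4] = (-200 - (-97)) / (4 - 3) = -103
p[-3,2,3] = (-59 - (-11)) / (3 - (-3)) = -8
p[2,3,4] = (-103 - (-59)) / (4 - 2) = -22
p[-3,2,3,4] = (-22 - (-8)) / (4 - (-3)) = -2
p(1) = 17 + (-11)·(4) + (-8)·(4)·(-1) + (-2)·(4)·(-1)·(-2) = -11

-11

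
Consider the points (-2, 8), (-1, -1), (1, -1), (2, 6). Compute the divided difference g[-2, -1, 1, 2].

-1/6

g[-2,-1] = (-1 - 8) / (-1 - (-2)) = -9
g[-1,1] = (-1 - (-1)) / (1 - (-1)) = 0
g[1,2] = (6 - (-1)) / (2 - 1) = 7
g[-2,-1,1] = (0 - (-9)) / (1 - (-2)) = 3
g[-1,1,2] = (7 - 0) / (2 - (-1)) = 7/3
g[-2,-1,1,2] = (7/3 - 3) / (2 - (-2)) = -1/6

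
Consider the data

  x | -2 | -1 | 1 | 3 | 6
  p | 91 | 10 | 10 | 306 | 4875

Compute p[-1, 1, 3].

p[-1,1] = (10 - 10) / (1 - (-1)) = 0
p[1,3] = (306 - 10) / (3 - 1) = 148
p[-1,1,3] = (148 - 0) / (3 - (-1)) = 37

37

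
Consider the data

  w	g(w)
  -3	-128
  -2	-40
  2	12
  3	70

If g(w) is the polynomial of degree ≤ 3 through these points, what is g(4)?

194

Evaluate each Lagrange basis at w = 4:
L_0(4) = (6)·(2)·(1)/[(-1)·(-5)·(-6)] = -2/5
L_1(4) = (7)·(2)·(1)/[(1)·(-4)·(-5)] = 7/10
L_2(4) = (7)·(6)·(1)/[(5)·(4)·(-1)] = -21/10
L_3(4) = (7)·(6)·(2)/[(6)·(5)·(1)] = 14/5
Sum: (-128)·(-2/5) + (-40)·(7/10) + 12·(-21/10) + 70·(14/5) = 194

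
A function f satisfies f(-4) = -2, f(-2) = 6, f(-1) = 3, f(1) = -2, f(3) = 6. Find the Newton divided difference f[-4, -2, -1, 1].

1/2

f[-4,-2] = (6 - (-2)) / (-2 - (-4)) = 4
f[-2,-1] = (3 - 6) / (-1 - (-2)) = -3
f[-1,1] = (-2 - 3) / (1 - (-1)) = -5/2
f[-4,-2,-1] = (-3 - 4) / (-1 - (-4)) = -7/3
f[-2,-1,1] = (-5/2 - (-3)) / (1 - (-2)) = 1/6
f[-4,-2,-1,1] = (1/6 - (-7/3)) / (1 - (-4)) = 1/2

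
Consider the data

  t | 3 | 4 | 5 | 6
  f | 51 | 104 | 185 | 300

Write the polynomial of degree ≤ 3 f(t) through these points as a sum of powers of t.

L_0(t) = (t - 4)(t - 5)(t - 6) / [-6] = -(1/6)t^3 + (5/2)t^2 - (37/3)t + 20
L_1(t) = (t - 3)(t - 5)(t - 6) / [2] = (1/2)t^3 - 7t^2 + (63/2)t - 45
L_2(t) = (t - 3)(t - 4)(t - 6) / [-2] = -(1/2)t^3 + (13/2)t^2 - 27t + 36
L_3(t) = (t - 3)(t - 4)(t - 5) / [6] = (1/6)t^3 - 2t^2 + (47/6)t - 10
f(t) = 51·L_0 + 104·L_1 + 185·L_2 + 300·L_3
  51·L_0(t) = -(17/2)t^3 + (255/2)t^2 - 629t + 1020
  104·L_1(t) = 52t^3 - 728t^2 + 3276t - 4680
  185·L_2(t) = -(185/2)t^3 + (2405/2)t^2 - 4995t + 6660
  300·L_3(t) = 50t^3 - 600t^2 + 2350t - 3000
Adding term by term: t^3 + 2t^2 + 2t

f(t) = t^3 + 2t^2 + 2t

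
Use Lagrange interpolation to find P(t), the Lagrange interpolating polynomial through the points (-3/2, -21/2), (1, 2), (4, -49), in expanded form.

P(t) = -4t^2 + 3t + 3

L_0(t) = (t - 1)(t - 4) / [55/4] = (4/55)t^2 - (4/11)t + 16/55
L_1(t) = (t + 3/2)(t - 4) / [-15/2] = -(2/15)t^2 + (1/3)t + 4/5
L_2(t) = (t + 3/2)(t - 1) / [33/2] = (2/33)t^2 + (1/33)t - 1/11
P(t) = (-21/2)·L_0 + 2·L_1 + (-49)·L_2
  (-21/2)·L_0(t) = -(42/55)t^2 + (42/11)t - 168/55
  2·L_1(t) = -(4/15)t^2 + (2/3)t + 8/5
  (-49)·L_2(t) = -(98/33)t^2 - (49/33)t + 49/11
Adding term by term: -4t^2 + 3t + 3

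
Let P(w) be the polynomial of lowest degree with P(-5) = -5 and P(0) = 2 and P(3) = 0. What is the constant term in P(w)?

2

Build the Lagrange basis polynomials:
L_0(w) = w(w - 3) / [40] = (1/40)w^2 - (3/40)w
L_1(w) = (w + 5)(w - 3) / [-15] = -(1/15)w^2 - (2/15)w + 1
L_2(w) = (w + 5)w / [24] = (1/24)w^2 + (5/24)w
P(w) = (-5)·L_0 + 2·L_1 + 0·L_2
Only the constant term is needed; take it from each L_i and combine:
(-5)·(0) + 2·(1) + 0·(0) = 2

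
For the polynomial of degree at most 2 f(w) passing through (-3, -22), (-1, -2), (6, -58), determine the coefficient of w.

2

L_0(w) = (w + 1)(w - 6) / [18] = (1/18)w^2 - (5/18)w - 1/3
L_1(w) = (w + 3)(w - 6) / [-14] = -(1/14)w^2 + (3/14)w + 9/7
L_2(w) = (w + 3)(w + 1) / [63] = (1/63)w^2 + (4/63)w + 1/21
f(w) = (-22)·L_0 + (-2)·L_1 + (-58)·L_2
Only the coefficient of w is needed; take it from each L_i and combine:
(-22)·(-5/18) + (-2)·(3/14) + (-58)·(4/63) = 2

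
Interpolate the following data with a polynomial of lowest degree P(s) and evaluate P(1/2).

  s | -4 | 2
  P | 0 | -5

L_0(1/2) = (-3/2)/[(-6)] = 1/4
L_1(1/2) = (9/2)/[(6)] = 3/4
Sum: 0 + (-5)·(3/4) = -15/4

-15/4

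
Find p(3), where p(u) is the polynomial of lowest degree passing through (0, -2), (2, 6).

L_0(3) = (1)/[(-2)] = -1/2
L_1(3) = (3)/[(2)] = 3/2
Sum: (-2)·(-1/2) + 6·(3/2) = 10

10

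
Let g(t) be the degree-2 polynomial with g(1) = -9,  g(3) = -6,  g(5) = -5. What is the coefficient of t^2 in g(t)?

-1/4

Build the Lagrange basis polynomials:
L_0(t) = (t - 3)(t - 5) / [8] = (1/8)t^2 - t + 15/8
L_1(t) = (t - 1)(t - 5) / [-4] = -(1/4)t^2 + (3/2)t - 5/4
L_2(t) = (t - 1)(t - 3) / [8] = (1/8)t^2 - (1/2)t + 3/8
g(t) = (-9)·L_0 + (-6)·L_1 + (-5)·L_2
Only the coefficient of t^2 is needed; take it from each L_i and combine:
(-9)·(1/8) + (-6)·(-1/4) + (-5)·(1/8) = -1/4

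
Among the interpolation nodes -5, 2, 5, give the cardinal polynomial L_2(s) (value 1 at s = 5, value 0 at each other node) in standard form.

L_2(s) = (s + 5)(s - 2) / [(10)·(3)]
       = (s^2 + 3s - 10) / (30)

L_2(s) = (1/30)s^2 + (1/10)s - 1/3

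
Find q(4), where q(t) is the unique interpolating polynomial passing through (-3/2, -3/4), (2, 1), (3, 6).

13

Evaluate each Lagrange basis at t = 4:
L_0(4) = (2)·(1)/[(-7/2)·(-9/2)] = 8/63
L_1(4) = (11/2)·(1)/[(7/2)·(-1)] = -11/7
L_2(4) = (11/2)·(2)/[(9/2)·(1)] = 22/9
Sum: (-3/4)·(8/63) + 1·(-11/7) + 6·(22/9) = 13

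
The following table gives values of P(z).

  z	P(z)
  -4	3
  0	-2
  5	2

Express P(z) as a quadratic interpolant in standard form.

Build the Lagrange basis polynomials:
L_0(z) = z(z - 5) / [36] = (1/36)z^2 - (5/36)z
L_1(z) = (z + 4)(z - 5) / [-20] = -(1/20)z^2 + (1/20)z + 1
L_2(z) = (z + 4)z / [45] = (1/45)z^2 + (4/45)z
P(z) = 3·L_0 + (-2)·L_1 + 2·L_2
  3·L_0(z) = (1/12)z^2 - (5/12)z
  (-2)·L_1(z) = (1/10)z^2 - (1/10)z - 2
  2·L_2(z) = (2/45)z^2 + (8/45)z
Adding term by term: (41/180)z^2 - (61/180)z - 2

P(z) = (41/180)z^2 - (61/180)z - 2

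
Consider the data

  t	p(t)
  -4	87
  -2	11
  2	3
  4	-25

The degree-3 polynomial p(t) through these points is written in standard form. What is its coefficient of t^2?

Build the Lagrange basis polynomials:
L_0(t) = (t + 2)(t - 2)(t - 4) / [-96] = -(1/96)t^3 + (1/24)t^2 + (1/24)t - 1/6
L_1(t) = (t + 4)(t - 2)(t - 4) / [48] = (1/48)t^3 - (1/24)t^2 - (1/3)t + 2/3
L_2(t) = (t + 4)(t + 2)(t - 4) / [-48] = -(1/48)t^3 - (1/24)t^2 + (1/3)t + 2/3
L_3(t) = (t + 4)(t + 2)(t - 2) / [96] = (1/96)t^3 + (1/24)t^2 - (1/24)t - 1/6
p(t) = 87·L_0 + 11·L_1 + 3·L_2 + (-25)·L_3
Only the coefficient of t^2 is needed; take it from each L_i and combine:
87·(1/24) + 11·(-1/24) + 3·(-1/24) + (-25)·(1/24) = 2

2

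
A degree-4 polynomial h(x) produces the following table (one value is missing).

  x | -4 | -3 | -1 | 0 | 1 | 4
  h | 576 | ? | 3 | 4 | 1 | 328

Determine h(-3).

181

The 5 known values determine h uniquely (degree ≤ 4).
Evaluate each Lagrange basis at x = -3:
L_0(-3) = (-2)·(-3)·(-4)·(-7)/[(-3)·(-4)·(-5)·(-8)] = 7/20
L_1(-3) = (1)·(-3)·(-4)·(-7)/[(3)·(-1)·(-2)·(-5)] = 14/5
L_2(-3) = (1)·(-2)·(-4)·(-7)/[(4)·(1)·(-1)·(-4)] = -7/2
L_3(-3) = (1)·(-2)·(-3)·(-7)/[(5)·(2)·(1)·(-3)] = 7/5
L_4(-3) = (1)·(-2)·(-3)·(-4)/[(8)·(5)·(4)·(3)] = -1/20
Sum: 576·(7/20) + 3·(14/5) + 4·(-7/2) + 1·(7/5) + 328·(-1/20) = 181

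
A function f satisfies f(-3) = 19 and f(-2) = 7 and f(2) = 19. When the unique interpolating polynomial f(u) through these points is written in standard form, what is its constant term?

Build the Lagrange basis polynomials:
L_0(u) = (u + 2)(u - 2) / [5] = (1/5)u^2 - 4/5
L_1(u) = (u + 3)(u - 2) / [-4] = -(1/4)u^2 - (1/4)u + 3/2
L_2(u) = (u + 3)(u + 2) / [20] = (1/20)u^2 + (1/4)u + 3/10
f(u) = 19·L_0 + 7·L_1 + 19·L_2
Only the constant term is needed; take it from each L_i and combine:
19·(-4/5) + 7·(3/2) + 19·(3/10) = 1

1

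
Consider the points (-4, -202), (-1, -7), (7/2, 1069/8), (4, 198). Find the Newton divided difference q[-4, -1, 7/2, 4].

3

q[-4,-1] = (-7 - (-202)) / (-1 - (-4)) = 65
q[-1,7/2] = (1069/8 - (-7)) / (7/2 - (-1)) = 125/4
q[7/2,4] = (198 - 1069/8) / (4 - 7/2) = 515/4
q[-4,-1,7/2] = (125/4 - 65) / (7/2 - (-4)) = -9/2
q[-1,7/2,4] = (515/4 - 125/4) / (4 - (-1)) = 39/2
q[-4,-1,7/2,4] = (39/2 - (-9/2)) / (4 - (-4)) = 3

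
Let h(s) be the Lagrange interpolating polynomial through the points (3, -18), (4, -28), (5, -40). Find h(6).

-54

Evaluate each Lagrange basis at s = 6:
L_0(6) = (2)·(1)/[(-1)·(-2)] = 1
L_1(6) = (3)·(1)/[(1)·(-1)] = -3
L_2(6) = (3)·(2)/[(2)·(1)] = 3
Sum: (-18)·(1) + (-28)·(-3) + (-40)·(3) = -54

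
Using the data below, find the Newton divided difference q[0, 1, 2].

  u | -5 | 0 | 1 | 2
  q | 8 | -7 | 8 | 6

q[0,1] = (8 - (-7)) / (1 - 0) = 15
q[1,2] = (6 - 8) / (2 - 1) = -2
q[0,1,2] = (-2 - 15) / (2 - 0) = -17/2

-17/2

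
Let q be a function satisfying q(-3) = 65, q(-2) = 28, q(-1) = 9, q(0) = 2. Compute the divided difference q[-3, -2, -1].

9

q[-3,-2] = (28 - 65) / (-2 - (-3)) = -37
q[-2,-1] = (9 - 28) / (-1 - (-2)) = -19
q[-3,-2,-1] = (-19 - (-37)) / (-1 - (-3)) = 9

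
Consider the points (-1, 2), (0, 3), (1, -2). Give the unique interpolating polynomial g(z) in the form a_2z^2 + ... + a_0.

g(z) = -3z^2 - 2z + 3

Newton's divided differences:
g[-1,0] = (3 - 2) / (0 - (-1)) = 1
g[0,1] = (-2 - 3) / (1 - 0) = -5
g[-1,0,1] = (-5 - 1) / (1 - (-1)) = -3
g(z) = 2 + 1·(z + 1) + (-3)·(z + 1)z
Expanding: g(z) = -3z^2 - 2z + 3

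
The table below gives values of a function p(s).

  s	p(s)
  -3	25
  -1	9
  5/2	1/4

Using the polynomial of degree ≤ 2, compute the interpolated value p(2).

L_0(2) = (3)·(-1/2)/[(-2)·(-11/2)] = -3/22
L_1(2) = (5)·(-1/2)/[(2)·(-7/2)] = 5/14
L_2(2) = (5)·(3)/[(11/2)·(7/2)] = 60/77
Sum: 25·(-3/22) + 9·(5/14) + 1/4·(60/77) = 0

0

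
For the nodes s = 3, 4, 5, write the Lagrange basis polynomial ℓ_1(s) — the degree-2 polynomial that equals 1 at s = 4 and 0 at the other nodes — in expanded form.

ℓ_1(s) = (s - 3)(s - 5) / [(1)·(-1)]
       = (s^2 - 8s + 15) / (-1)

ℓ_1(s) = -s^2 + 8s - 15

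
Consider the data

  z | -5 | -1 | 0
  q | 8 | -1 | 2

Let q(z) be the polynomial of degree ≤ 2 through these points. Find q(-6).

Using Newton's divided-difference form:
q[-5,-1] = (-1 - 8) / (-1 - (-5)) = -9/4
q[-1,0] = (2 - (-1)) / (0 - (-1)) = 3
q[-5,-1,0] = (3 - (-9/4)) / (0 - (-5)) = 21/20
q(-6) = 8 + (-9/4)·(-1) + (21/20)·(-1)·(-5) = 31/2

31/2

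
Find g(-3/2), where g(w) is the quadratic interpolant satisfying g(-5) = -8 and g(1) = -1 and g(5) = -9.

Evaluate each Lagrange basis at w = -3/2:
L_0(-3/2) = (-5/2)·(-13/2)/[(-6)·(-10)] = 13/48
L_1(-3/2) = (7/2)·(-13/2)/[(6)·(-4)] = 91/96
L_2(-3/2) = (7/2)·(-5/2)/[(10)·(4)] = -7/32
Sum: (-8)·(13/48) + (-1)·(91/96) + (-9)·(-7/32) = -55/48

-55/48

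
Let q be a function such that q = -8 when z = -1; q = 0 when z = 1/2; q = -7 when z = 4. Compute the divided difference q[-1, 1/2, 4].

-22/15

q[-1,1/2] = (0 - (-8)) / (1/2 - (-1)) = 16/3
q[1/2,4] = (-7 - 0) / (4 - 1/2) = -2
q[-1,1/2,4] = (-2 - 16/3) / (4 - (-1)) = -22/15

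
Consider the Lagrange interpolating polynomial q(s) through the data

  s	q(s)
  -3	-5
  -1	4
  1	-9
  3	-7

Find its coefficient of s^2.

L_0(s) = (s + 1)(s - 1)(s - 3) / [-48] = -(1/48)s^3 + (1/16)s^2 + (1/48)s - 1/16
L_1(s) = (s + 3)(s - 1)(s - 3) / [16] = (1/16)s^3 - (1/16)s^2 - (9/16)s + 9/16
L_2(s) = (s + 3)(s + 1)(s - 3) / [-16] = -(1/16)s^3 - (1/16)s^2 + (9/16)s + 9/16
L_3(s) = (s + 3)(s + 1)(s - 1) / [48] = (1/48)s^3 + (1/16)s^2 - (1/48)s - 1/16
q(s) = (-5)·L_0 + 4·L_1 + (-9)·L_2 + (-7)·L_3
Only the coefficient of s^2 is needed; take it from each L_i and combine:
(-5)·(1/16) + 4·(-1/16) + (-9)·(-1/16) + (-7)·(1/16) = -7/16

-7/16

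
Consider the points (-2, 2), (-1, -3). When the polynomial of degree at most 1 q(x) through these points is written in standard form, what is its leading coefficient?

The leading coefficient equals the top divided difference q[-2,-1].
q[-2,-1] = (-3 - 2) / (-1 - (-2)) = -5

-5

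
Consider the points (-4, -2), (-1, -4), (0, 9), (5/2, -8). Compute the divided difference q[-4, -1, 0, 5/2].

-3811/2730

q[-4,-1] = (-4 - (-2)) / (-1 - (-4)) = -2/3
q[-1,0] = (9 - (-4)) / (0 - (-1)) = 13
q[0,5/2] = (-8 - 9) / (5/2 - 0) = -34/5
q[-4,-1,0] = (13 - (-2/3)) / (0 - (-4)) = 41/12
q[-1,0,5/2] = (-34/5 - 13) / (5/2 - (-1)) = -198/35
q[-4,-1,0,5/2] = (-198/35 - 41/12) / (5/2 - (-4)) = -3811/2730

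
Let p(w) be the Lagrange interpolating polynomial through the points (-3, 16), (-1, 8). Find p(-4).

20

Evaluate each Lagrange basis at w = -4:
L_0(-4) = (-3)/[(-2)] = 3/2
L_1(-4) = (-1)/[(2)] = -1/2
Sum: 16·(3/2) + 8·(-1/2) = 20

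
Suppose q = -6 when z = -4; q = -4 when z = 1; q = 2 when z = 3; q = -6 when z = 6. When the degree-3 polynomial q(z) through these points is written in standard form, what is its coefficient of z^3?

Build the Lagrange basis polynomials:
L_0(z) = (z - 1)(z - 3)(z - 6) / [-350] = -(1/350)z^3 + (1/35)z^2 - (27/350)z + 9/175
L_1(z) = (z + 4)(z - 3)(z - 6) / [50] = (1/50)z^3 - (1/10)z^2 - (9/25)z + 36/25
L_2(z) = (z + 4)(z - 1)(z - 6) / [-42] = -(1/42)z^3 + (1/14)z^2 + (11/21)z - 4/7
L_3(z) = (z + 4)(z - 1)(z - 3) / [150] = (1/150)z^3 - (13/150)z + 2/25
q(z) = (-6)·L_0 + (-4)·L_1 + 2·L_2 + (-6)·L_3
Only the coefficient of z^3 is needed; take it from each L_i and combine:
(-6)·(-1/350) + (-4)·(1/50) + 2·(-1/42) + (-6)·(1/150) = -79/525

-79/525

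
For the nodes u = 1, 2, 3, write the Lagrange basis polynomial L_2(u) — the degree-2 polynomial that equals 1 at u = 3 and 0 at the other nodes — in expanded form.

L_2(u) = (u - 1)(u - 2) / [(2)·(1)]
       = (u^2 - 3u + 2) / (2)

L_2(u) = (1/2)u^2 - (3/2)u + 1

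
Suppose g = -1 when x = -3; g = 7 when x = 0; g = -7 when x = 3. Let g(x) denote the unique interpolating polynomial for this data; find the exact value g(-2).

Evaluate each Lagrange basis at x = -2:
L_0(-2) = (-2)·(-5)/[(-3)·(-6)] = 5/9
L_1(-2) = (1)·(-5)/[(3)·(-3)] = 5/9
L_2(-2) = (1)·(-2)/[(6)·(3)] = -1/9
Sum: (-1)·(5/9) + 7·(5/9) + (-7)·(-1/9) = 37/9

37/9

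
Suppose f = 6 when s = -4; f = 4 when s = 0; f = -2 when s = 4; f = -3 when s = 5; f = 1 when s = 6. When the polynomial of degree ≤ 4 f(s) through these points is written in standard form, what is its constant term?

Build the Lagrange basis polynomials:
L_0(s) = s(s - 4)(s - 5)(s - 6) / [2880] = (1/2880)s^4 - (1/192)s^3 + (37/1440)s^2 - (1/24)s
L_1(s) = (s + 4)(s - 4)(s - 5)(s - 6) / [-480] = -(1/480)s^4 + (11/480)s^3 - (7/240)s^2 - (11/30)s + 1
L_2(s) = (s + 4)s(s - 5)(s - 6) / [64] = (1/64)s^4 - (7/64)s^3 - (7/32)s^2 + (15/8)s
L_3(s) = (s + 4)s(s - 4)(s - 6) / [-45] = -(1/45)s^4 + (2/15)s^3 + (16/45)s^2 - (32/15)s
L_4(s) = (s + 4)s(s - 4)(s - 5) / [120] = (1/120)s^4 - (1/24)s^3 - (2/15)s^2 + (2/3)s
f(s) = 6·L_0 + 4·L_1 + (-2)·L_2 + (-3)·L_3 + 1·L_4
Only the constant term is needed; take it from each L_i and combine:
6·(0) + 4·(1) + (-2)·(0) + (-3)·(0) + 1·(0) = 4

4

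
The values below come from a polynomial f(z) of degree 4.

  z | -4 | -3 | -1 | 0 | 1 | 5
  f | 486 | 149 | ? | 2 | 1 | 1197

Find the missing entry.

3

The 5 known values determine f uniquely (degree ≤ 4).
Evaluate each Lagrange basis at z = -1:
L_0(-1) = (2)·(-1)·(-2)·(-6)/[(-1)·(-4)·(-5)·(-9)] = -2/15
L_1(-1) = (3)·(-1)·(-2)·(-6)/[(1)·(-3)·(-4)·(-8)] = 3/8
L_2(-1) = (3)·(2)·(-2)·(-6)/[(4)·(3)·(-1)·(-5)] = 6/5
L_3(-1) = (3)·(2)·(-1)·(-6)/[(5)·(4)·(1)·(-4)] = -9/20
L_4(-1) = (3)·(2)·(-1)·(-2)/[(9)·(8)·(5)·(4)] = 1/120
Sum: 486·(-2/15) + 149·(3/8) + 2·(6/5) + 1·(-9/20) + 1197·(1/120) = 3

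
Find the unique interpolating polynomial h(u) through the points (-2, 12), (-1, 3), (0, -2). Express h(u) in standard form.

h(u) = 2u^2 - 3u - 2

Build the Lagrange basis polynomials:
L_0(u) = (u + 1)u / [2] = (1/2)u^2 + (1/2)u
L_1(u) = (u + 2)u / [-1] = -u^2 - 2u
L_2(u) = (u + 2)(u + 1) / [2] = (1/2)u^2 + (3/2)u + 1
h(u) = 12·L_0 + 3·L_1 + (-2)·L_2
  12·L_0(u) = 6u^2 + 6u
  3·L_1(u) = -3u^2 - 6u
  (-2)·L_2(u) = -u^2 - 3u - 2
Adding term by term: 2u^2 - 3u - 2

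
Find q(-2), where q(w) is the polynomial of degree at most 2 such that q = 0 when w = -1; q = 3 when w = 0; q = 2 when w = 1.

Evaluate each Lagrange basis at w = -2:
L_0(-2) = (-2)·(-3)/[(-1)·(-2)] = 3
L_1(-2) = (-1)·(-3)/[(1)·(-1)] = -3
L_2(-2) = (-1)·(-2)/[(2)·(1)] = 1
Sum: 0 + 3·(-3) + 2·(1) = -7

-7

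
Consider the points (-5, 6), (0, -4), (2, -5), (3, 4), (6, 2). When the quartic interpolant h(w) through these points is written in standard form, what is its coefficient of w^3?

L_0(w) = w(w - 2)(w - 3)(w - 6) / [3080] = (1/3080)w^4 - (1/280)w^3 + (9/770)w^2 - (9/770)w
L_1(w) = (w + 5)(w - 2)(w - 3)(w - 6) / [-180] = -(1/180)w^4 + (1/30)w^3 + (19/180)w^2 - (4/5)w + 1
L_2(w) = (w + 5)w(w - 3)(w - 6) / [56] = (1/56)w^4 - (1/14)w^3 - (27/56)w^2 + (45/28)w
L_3(w) = (w + 5)w(w - 2)(w - 6) / [-72] = -(1/72)w^4 + (1/24)w^3 + (7/18)w^2 - (5/6)w
L_4(w) = (w + 5)w(w - 2)(w - 3) / [792] = (1/792)w^4 - (19/792)w^2 + (5/132)w
h(w) = 6·L_0 + (-4)·L_1 + (-5)·L_2 + 4·L_3 + 2·L_4
Only the coefficient of w^3 is needed; take it from each L_i and combine:
6·(-1/280) + (-4)·(1/30) + (-5)·(-1/14) + 4·(1/24) + 2·(0) = 31/84

31/84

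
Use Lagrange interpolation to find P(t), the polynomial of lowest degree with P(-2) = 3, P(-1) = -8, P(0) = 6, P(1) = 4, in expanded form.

P(t) = -(41/6)t^3 - 8t^2 + (77/6)t + 6

L_0(t) = (t + 1)t(t - 1) / [-6] = -(1/6)t^3 + (1/6)t
L_1(t) = (t + 2)t(t - 1) / [2] = (1/2)t^3 + (1/2)t^2 - t
L_2(t) = (t + 2)(t + 1)(t - 1) / [-2] = -(1/2)t^3 - t^2 + (1/2)t + 1
L_3(t) = (t + 2)(t + 1)t / [6] = (1/6)t^3 + (1/2)t^2 + (1/3)t
P(t) = 3·L_0 + (-8)·L_1 + 6·L_2 + 4·L_3
  3·L_0(t) = -(1/2)t^3 + (1/2)t
  (-8)·L_1(t) = -4t^3 - 4t^2 + 8t
  6·L_2(t) = -3t^3 - 6t^2 + 3t + 6
  4·L_3(t) = (2/3)t^3 + 2t^2 + (4/3)t
Adding term by term: -(41/6)t^3 - 8t^2 + (77/6)t + 6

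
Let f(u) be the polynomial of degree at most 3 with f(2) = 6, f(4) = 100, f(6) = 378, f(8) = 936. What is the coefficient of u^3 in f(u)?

L_0(u) = (u - 4)(u - 6)(u - 8) / [-48] = -(1/48)u^3 + (3/8)u^2 - (13/6)u + 4
L_1(u) = (u - 2)(u - 6)(u - 8) / [16] = (1/16)u^3 - u^2 + (19/4)u - 6
L_2(u) = (u - 2)(u - 4)(u - 8) / [-16] = -(1/16)u^3 + (7/8)u^2 - (7/2)u + 4
L_3(u) = (u - 2)(u - 4)(u - 6) / [48] = (1/48)u^3 - (1/4)u^2 + (11/12)u - 1
f(u) = 6·L_0 + 100·L_1 + 378·L_2 + 936·L_3
Only the coefficient of u^3 is needed; take it from each L_i and combine:
6·(-1/48) + 100·(1/16) + 378·(-1/16) + 936·(1/48) = 2

2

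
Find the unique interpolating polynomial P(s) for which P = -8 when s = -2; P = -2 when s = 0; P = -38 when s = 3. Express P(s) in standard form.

P(s) = -3s^2 - 3s - 2

Build the Lagrange basis polynomials:
L_0(s) = s(s - 3) / [10] = (1/10)s^2 - (3/10)s
L_1(s) = (s + 2)(s - 3) / [-6] = -(1/6)s^2 + (1/6)s + 1
L_2(s) = (s + 2)s / [15] = (1/15)s^2 + (2/15)s
P(s) = (-8)·L_0 + (-2)·L_1 + (-38)·L_2
  (-8)·L_0(s) = -(4/5)s^2 + (12/5)s
  (-2)·L_1(s) = (1/3)s^2 - (1/3)s - 2
  (-38)·L_2(s) = -(38/15)s^2 - (76/15)s
Adding term by term: -3s^2 - 3s - 2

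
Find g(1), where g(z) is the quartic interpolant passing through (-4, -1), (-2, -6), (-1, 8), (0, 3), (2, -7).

Evaluate each Lagrange basis at z = 1:
L_0(1) = (3)·(2)·(1)·(-1)/[(-2)·(-3)·(-4)·(-6)] = -1/24
L_1(1) = (5)·(2)·(1)·(-1)/[(2)·(-1)·(-2)·(-4)] = 5/8
L_2(1) = (5)·(3)·(1)·(-1)/[(3)·(1)·(-1)·(-3)] = -5/3
L_3(1) = (5)·(3)·(2)·(-1)/[(4)·(2)·(1)·(-2)] = 15/8
L_4(1) = (5)·(3)·(2)·(1)/[(6)·(4)·(3)·(2)] = 5/24
Sum: (-1)·(-1/24) + (-6)·(5/8) + 8·(-5/3) + 3·(15/8) + (-7)·(5/24) = -103/8

-103/8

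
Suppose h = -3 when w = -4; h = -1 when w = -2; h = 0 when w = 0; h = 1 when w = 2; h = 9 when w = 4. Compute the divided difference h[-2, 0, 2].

0

h[-2,0] = (0 - (-1)) / (0 - (-2)) = 1/2
h[0,2] = (1 - 0) / (2 - 0) = 1/2
h[-2,0,2] = (1/2 - 1/2) / (2 - (-2)) = 0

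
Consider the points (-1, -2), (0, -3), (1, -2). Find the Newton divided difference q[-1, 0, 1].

q[-1,0] = (-3 - (-2)) / (0 - (-1)) = -1
q[0,1] = (-2 - (-3)) / (1 - 0) = 1
q[-1,0,1] = (1 - (-1)) / (1 - (-1)) = 1

1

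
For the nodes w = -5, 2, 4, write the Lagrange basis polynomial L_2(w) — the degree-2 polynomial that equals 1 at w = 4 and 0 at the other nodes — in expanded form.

L_2(w) = (1/18)w^2 + (1/6)w - 5/9

L_2(w) = (w + 5)(w - 2) / [(9)·(2)]
       = (w^2 + 3w - 10) / (18)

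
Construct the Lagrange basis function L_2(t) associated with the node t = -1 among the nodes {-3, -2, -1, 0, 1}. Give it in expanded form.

L_2(t) = (1/4)t^4 + t^3 + (1/4)t^2 - (3/2)t

L_2(t) = (t + 3)(t + 2)t(t - 1) / [(2)·(1)·(-1)·(-2)]
       = (t^4 + 4t^3 + t^2 - 6t) / (4)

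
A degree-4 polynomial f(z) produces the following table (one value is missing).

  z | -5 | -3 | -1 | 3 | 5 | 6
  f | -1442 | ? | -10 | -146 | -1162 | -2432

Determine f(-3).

The 5 known values determine f uniquely (degree ≤ 4).
Evaluate each Lagrange basis at z = -3:
L_0(-3) = (-2)·(-6)·(-8)·(-9)/[(-4)·(-8)·(-10)·(-11)] = 27/110
L_1(-3) = (2)·(-6)·(-8)·(-9)/[(4)·(-4)·(-6)·(-7)] = 9/7
L_2(-3) = (2)·(-2)·(-8)·(-9)/[(8)·(4)·(-2)·(-3)] = -3/2
L_3(-3) = (2)·(-2)·(-6)·(-9)/[(10)·(6)·(2)·(-1)] = 9/5
L_4(-3) = (2)·(-2)·(-6)·(-8)/[(11)·(7)·(3)·(1)] = -64/77
Sum: (-1442)·(27/110) + (-10)·(9/7) + (-146)·(-3/2) + (-1162)·(9/5) + (-2432)·(-64/77) = -218

-218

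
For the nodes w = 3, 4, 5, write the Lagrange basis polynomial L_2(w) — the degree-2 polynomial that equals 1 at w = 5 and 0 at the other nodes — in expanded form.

L_2(w) = (w - 3)(w - 4) / [(2)·(1)]
       = (w^2 - 7w + 12) / (2)

L_2(w) = (1/2)w^2 - (7/2)w + 6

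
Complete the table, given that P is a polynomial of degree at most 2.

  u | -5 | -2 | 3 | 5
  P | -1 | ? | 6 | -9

227/16

The 3 known values determine P uniquely (degree ≤ 2).
Evaluate each Lagrange basis at u = -2:
L_0(-2) = (-5)·(-7)/[(-8)·(-10)] = 7/16
L_1(-2) = (3)·(-7)/[(8)·(-2)] = 21/16
L_2(-2) = (3)·(-5)/[(10)·(2)] = -3/4
Sum: (-1)·(7/16) + 6·(21/16) + (-9)·(-3/4) = 227/16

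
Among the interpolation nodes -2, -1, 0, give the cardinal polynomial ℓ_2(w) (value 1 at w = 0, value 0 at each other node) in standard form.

ℓ_2(w) = (1/2)w^2 + (3/2)w + 1

ℓ_2(w) = (w + 2)(w + 1) / [(2)·(1)]
       = (w^2 + 3w + 2) / (2)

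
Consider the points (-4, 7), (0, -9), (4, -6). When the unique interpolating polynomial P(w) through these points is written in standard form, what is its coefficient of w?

-13/8

L_0(w) = w(w - 4) / [32] = (1/32)w^2 - (1/8)w
L_1(w) = (w + 4)(w - 4) / [-16] = -(1/16)w^2 + 1
L_2(w) = (w + 4)w / [32] = (1/32)w^2 + (1/8)w
P(w) = 7·L_0 + (-9)·L_1 + (-6)·L_2
Only the coefficient of w is needed; take it from each L_i and combine:
7·(-1/8) + (-9)·(0) + (-6)·(1/8) = -13/8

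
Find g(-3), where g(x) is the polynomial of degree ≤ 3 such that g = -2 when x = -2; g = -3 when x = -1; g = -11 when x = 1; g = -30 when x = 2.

L_0(-3) = (-2)·(-4)·(-5)/[(-1)·(-3)·(-4)] = 10/3
L_1(-3) = (-1)·(-4)·(-5)/[(1)·(-2)·(-3)] = -10/3
L_2(-3) = (-1)·(-2)·(-5)/[(3)·(2)·(-1)] = 5/3
L_3(-3) = (-1)·(-2)·(-4)/[(4)·(3)·(1)] = -2/3
Sum: (-2)·(10/3) + (-3)·(-10/3) + (-11)·(5/3) + (-30)·(-2/3) = 5

5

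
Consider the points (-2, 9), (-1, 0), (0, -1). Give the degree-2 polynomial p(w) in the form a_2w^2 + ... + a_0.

Build the Lagrange basis polynomials:
L_0(w) = (w + 1)w / [2] = (1/2)w^2 + (1/2)w
L_1(w) = (w + 2)w / [-1] = -w^2 - 2w
L_2(w) = (w + 2)(w + 1) / [2] = (1/2)w^2 + (3/2)w + 1
p(w) = 9·L_0 + 0·L_1 + (-1)·L_2
  9·L_0(w) = (9/2)w^2 + (9/2)w
  0·L_1(w) = 0
  (-1)·L_2(w) = -(1/2)w^2 - (3/2)w - 1
Adding term by term: 4w^2 + 3w - 1

p(w) = 4w^2 + 3w - 1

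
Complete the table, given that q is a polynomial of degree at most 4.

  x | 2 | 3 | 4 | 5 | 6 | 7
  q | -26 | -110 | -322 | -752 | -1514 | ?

-2746

The 5 known values determine q uniquely (degree ≤ 4).
Evaluate each Lagrange basis at x = 7:
L_0(7) = (4)·(3)·(2)·(1)/[(-1)·(-2)·(-3)·(-4)] = 1
L_1(7) = (5)·(3)·(2)·(1)/[(1)·(-1)·(-2)·(-3)] = -5
L_2(7) = (5)·(4)·(2)·(1)/[(2)·(1)·(-1)·(-2)] = 10
L_3(7) = (5)·(4)·(3)·(1)/[(3)·(2)·(1)·(-1)] = -10
L_4(7) = (5)·(4)·(3)·(2)/[(4)·(3)·(2)·(1)] = 5
Sum: (-26)·(1) + (-110)·(-5) + (-322)·(10) + (-752)·(-10) + (-1514)·(5) = -2746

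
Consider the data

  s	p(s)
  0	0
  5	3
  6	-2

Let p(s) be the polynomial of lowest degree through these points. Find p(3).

37/5

L_0(3) = (-2)·(-3)/[(-5)·(-6)] = 1/5
L_1(3) = (3)·(-3)/[(5)·(-1)] = 9/5
L_2(3) = (3)·(-2)/[(6)·(1)] = -1
Sum: 0 + 3·(9/5) + (-2)·(-1) = 37/5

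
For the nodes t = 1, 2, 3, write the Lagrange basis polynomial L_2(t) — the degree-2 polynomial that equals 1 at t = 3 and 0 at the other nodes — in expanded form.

L_2(t) = (t - 1)(t - 2) / [(2)·(1)]
       = (t^2 - 3t + 2) / (2)

L_2(t) = (1/2)t^2 - (3/2)t + 1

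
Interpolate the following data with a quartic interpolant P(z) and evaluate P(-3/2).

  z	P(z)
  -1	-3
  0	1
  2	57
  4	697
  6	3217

Using Newton's divided-difference form:
P[-1,0] = (1 - (-3)) / (0 - (-1)) = 4
P[0,2] = (57 - 1) / (2 - 0) = 28
P[2,4] = (697 - 57) / (4 - 2) = 320
P[4,6] = (3217 - 697) / (6 - 4) = 1260
P[-1,0,2] = (28 - 4) / (2 - (-1)) = 8
P[0,2,4] = (320 - 28) / (4 - 0) = 73
P[2,4,6] = (1260 - 320) / (6 - 2) = 235
P[-1,0,2,4] = (73 - 8) / (4 - (-1)) = 13
P[0,2,4,6] = (235 - 73) / (6 - 0) = 27
P[-1,0,2,4,6] = (27 - 13) / (6 - (-1)) = 2
P(-3/2) = -3 + 4·(-1/2) + 8·(-1/2)·(-3/2) + 13·(-1/2)·(-3/2)·(-7/2) + 2·(-1/2)·(-3/2)·(-7/2)·(-11/2) = -17/4

-17/4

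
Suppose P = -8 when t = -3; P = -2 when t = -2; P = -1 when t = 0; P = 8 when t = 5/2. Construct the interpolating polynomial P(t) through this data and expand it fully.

Newton's divided differences:
P[-3,-2] = (-2 - (-8)) / (-2 - (-3)) = 6
P[-2,0] = (-1 - (-2)) / (0 - (-2)) = 1/2
P[0,5/2] = (8 - (-1)) / (5/2 - 0) = 18/5
P[-3,-2,0] = (1/2 - 6) / (0 - (-3)) = -11/6
P[-2,0,5/2] = (18/5 - 1/2) / (5/2 - (-2)) = 31/45
P[-3,-2,0,5/2] = (31/45 - (-11/6)) / (5/2 - (-3)) = 227/495
P(t) = -8 + 6·(t + 3) + (-11/6)·(t + 3)(t + 2) + (227/495)·(t + 3)(t + 2)t
Expanding: P(t) = (227/495)t^3 + (91/198)t^2 - (137/330)t - 1

P(t) = (227/495)t^3 + (91/198)t^2 - (137/330)t - 1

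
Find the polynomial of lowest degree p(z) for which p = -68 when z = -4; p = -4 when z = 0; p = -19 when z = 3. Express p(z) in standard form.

Newton's divided differences:
p[-4,0] = (-4 - (-68)) / (0 - (-4)) = 16
p[0,3] = (-19 - (-4)) / (3 - 0) = -5
p[-4,0,3] = (-5 - 16) / (3 - (-4)) = -3
p(z) = -68 + 16·(z + 4) + (-3)·(z + 4)z
Expanding: p(z) = -3z^2 + 4z - 4

p(z) = -3z^2 + 4z - 4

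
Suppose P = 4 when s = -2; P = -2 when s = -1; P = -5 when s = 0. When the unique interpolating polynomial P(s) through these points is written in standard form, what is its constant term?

-5

L_0(s) = (s + 1)s / [2] = (1/2)s^2 + (1/2)s
L_1(s) = (s + 2)s / [-1] = -s^2 - 2s
L_2(s) = (s + 2)(s + 1) / [2] = (1/2)s^2 + (3/2)s + 1
P(s) = 4·L_0 + (-2)·L_1 + (-5)·L_2
Only the constant term is needed; take it from each L_i and combine:
4·(0) + (-2)·(0) + (-5)·(1) = -5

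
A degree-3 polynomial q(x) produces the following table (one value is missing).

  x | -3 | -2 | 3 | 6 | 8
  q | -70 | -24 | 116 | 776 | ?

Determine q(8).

The 4 known values determine q uniquely (degree ≤ 3).
L_0(8) = (10)·(5)·(2)/[(-1)·(-6)·(-9)] = -50/27
L_1(8) = (11)·(5)·(2)/[(1)·(-5)·(-8)] = 11/4
L_2(8) = (11)·(10)·(2)/[(6)·(5)·(-3)] = -22/9
L_3(8) = (11)·(10)·(5)/[(9)·(8)·(3)] = 275/108
Sum: (-70)·(-50/27) + (-24)·(11/4) + 116·(-22/9) + 776·(275/108) = 1756

1756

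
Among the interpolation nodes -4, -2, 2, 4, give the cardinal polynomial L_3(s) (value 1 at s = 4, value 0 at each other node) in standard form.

L_3(s) = (1/96)s^3 + (1/24)s^2 - (1/24)s - 1/6

L_3(s) = (s + 4)(s + 2)(s - 2) / [(8)·(6)·(2)]
       = (s^3 + 4s^2 - 4s - 16) / (96)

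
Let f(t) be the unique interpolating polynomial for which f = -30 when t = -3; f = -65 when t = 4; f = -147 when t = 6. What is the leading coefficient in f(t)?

-4

L_0(t) = (t - 4)(t - 6) / [63] = (1/63)t^2 - (10/63)t + 8/21
L_1(t) = (t + 3)(t - 6) / [-14] = -(1/14)t^2 + (3/14)t + 9/7
L_2(t) = (t + 3)(t - 4) / [18] = (1/18)t^2 - (1/18)t - 2/3
f(t) = (-30)·L_0 + (-65)·L_1 + (-147)·L_2
Only the coefficient of t^2 is needed; take it from each L_i and combine:
(-30)·(1/63) + (-65)·(-1/14) + (-147)·(1/18) = -4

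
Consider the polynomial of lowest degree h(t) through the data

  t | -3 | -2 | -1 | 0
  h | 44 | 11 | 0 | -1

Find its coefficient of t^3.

Build the Lagrange basis polynomials:
L_0(t) = (t + 2)(t + 1)t / [-6] = -(1/6)t^3 - (1/2)t^2 - (1/3)t
L_1(t) = (t + 3)(t + 1)t / [2] = (1/2)t^3 + 2t^2 + (3/2)t
L_2(t) = (t + 3)(t + 2)t / [-2] = -(1/2)t^3 - (5/2)t^2 - 3t
L_3(t) = (t + 3)(t + 2)(t + 1) / [6] = (1/6)t^3 + t^2 + (11/6)t + 1
h(t) = 44·L_0 + 11·L_1 + 0·L_2 + (-1)·L_3
Only the coefficient of t^3 is needed; take it from each L_i and combine:
44·(-1/6) + 11·(1/2) + 0·(-1/2) + (-1)·(1/6) = -2

-2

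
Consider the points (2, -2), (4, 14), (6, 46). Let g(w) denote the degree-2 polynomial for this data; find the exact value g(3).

4

L_0(3) = (-1)·(-3)/[(-2)·(-4)] = 3/8
L_1(3) = (1)·(-3)/[(2)·(-2)] = 3/4
L_2(3) = (1)·(-1)/[(4)·(2)] = -1/8
Sum: (-2)·(3/8) + 14·(3/4) + 46·(-1/8) = 4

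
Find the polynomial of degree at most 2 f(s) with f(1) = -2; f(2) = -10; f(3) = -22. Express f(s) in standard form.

Newton's divided differences:
f[1,2] = (-10 - (-2)) / (2 - 1) = -8
f[2,3] = (-22 - (-10)) / (3 - 2) = -12
f[1,2,3] = (-12 - (-8)) / (3 - 1) = -2
f(s) = -2 + (-8)·(s - 1) + (-2)·(s - 1)(s - 2)
Expanding: f(s) = -2s^2 - 2s + 2

f(s) = -2s^2 - 2s + 2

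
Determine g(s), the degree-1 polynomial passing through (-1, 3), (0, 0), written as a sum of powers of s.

L_0(s) = s / [-1] = -s
L_1(s) = (s + 1) / [1] = s + 1
g(s) = 3·L_0 + 0·L_1
  3·L_0(s) = -3s
  0·L_1(s) = 0
Adding term by term: -3s

g(s) = -3s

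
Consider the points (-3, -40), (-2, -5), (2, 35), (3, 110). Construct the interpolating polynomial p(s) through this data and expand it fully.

Build the Lagrange basis polynomials:
L_0(s) = (s + 2)(s - 2)(s - 3) / [-30] = -(1/30)s^3 + (1/10)s^2 + (2/15)s - 2/5
L_1(s) = (s + 3)(s - 2)(s - 3) / [20] = (1/20)s^3 - (1/10)s^2 - (9/20)s + 9/10
L_2(s) = (s + 3)(s + 2)(s - 3) / [-20] = -(1/20)s^3 - (1/10)s^2 + (9/20)s + 9/10
L_3(s) = (s + 3)(s + 2)(s - 2) / [30] = (1/30)s^3 + (1/10)s^2 - (2/15)s - 2/5
p(s) = (-40)·L_0 + (-5)·L_1 + 35·L_2 + 110·L_3
  (-40)·L_0(s) = (4/3)s^3 - 4s^2 - (16/3)s + 16
  (-5)·L_1(s) = -(1/4)s^3 + (1/2)s^2 + (9/4)s - 9/2
  35·L_2(s) = -(7/4)s^3 - (7/2)s^2 + (63/4)s + 63/2
  110·L_3(s) = (11/3)s^3 + 11s^2 - (44/3)s - 44
Adding term by term: 3s^3 + 4s^2 - 2s - 1

p(s) = 3s^3 + 4s^2 - 2s - 1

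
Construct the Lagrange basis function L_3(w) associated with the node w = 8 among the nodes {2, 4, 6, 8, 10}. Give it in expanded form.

L_3(w) = -(1/96)w^4 + (11/48)w^3 - (41/24)w^2 + (61/12)w - 5

L_3(w) = (w - 2)(w - 4)(w - 6)(w - 10) / [(6)·(4)·(2)·(-2)]
       = (w^4 - 22w^3 + 164w^2 - 488w + 480) / (-96)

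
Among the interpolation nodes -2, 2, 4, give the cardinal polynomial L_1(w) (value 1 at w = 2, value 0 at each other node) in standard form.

L_1(w) = -(1/8)w^2 + (1/4)w + 1

L_1(w) = (w + 2)(w - 4) / [(4)·(-2)]
       = (w^2 - 2w - 8) / (-8)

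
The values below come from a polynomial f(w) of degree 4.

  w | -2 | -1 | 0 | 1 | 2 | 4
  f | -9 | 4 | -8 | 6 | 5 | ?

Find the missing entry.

The 5 known values determine f uniquely (degree ≤ 4).
Evaluate each Lagrange basis at w = 4:
L_0(4) = (5)·(4)·(3)·(2)/[(-1)·(-2)·(-3)·(-4)] = 5
L_1(4) = (6)·(4)·(3)·(2)/[(1)·(-1)·(-2)·(-3)] = -24
L_2(4) = (6)·(5)·(3)·(2)/[(2)·(1)·(-1)·(-2)] = 45
L_3(4) = (6)·(5)·(4)·(2)/[(3)·(2)·(1)·(-1)] = -40
L_4(4) = (6)·(5)·(4)·(3)/[(4)·(3)·(2)·(1)] = 15
Sum: (-9)·(5) + 4·(-24) + (-8)·(45) + 6·(-40) + 5·(15) = -666

-666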